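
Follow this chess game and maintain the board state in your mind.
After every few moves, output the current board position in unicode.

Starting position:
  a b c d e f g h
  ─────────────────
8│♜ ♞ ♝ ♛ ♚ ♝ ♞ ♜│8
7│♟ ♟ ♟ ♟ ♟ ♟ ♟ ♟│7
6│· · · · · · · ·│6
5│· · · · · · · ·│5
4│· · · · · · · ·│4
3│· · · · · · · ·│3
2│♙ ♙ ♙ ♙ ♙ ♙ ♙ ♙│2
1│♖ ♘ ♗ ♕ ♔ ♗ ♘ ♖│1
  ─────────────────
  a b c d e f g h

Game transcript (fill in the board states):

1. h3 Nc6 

  a b c d e f g h
  ─────────────────
8│♜ · ♝ ♛ ♚ ♝ ♞ ♜│8
7│♟ ♟ ♟ ♟ ♟ ♟ ♟ ♟│7
6│· · ♞ · · · · ·│6
5│· · · · · · · ·│5
4│· · · · · · · ·│4
3│· · · · · · · ♙│3
2│♙ ♙ ♙ ♙ ♙ ♙ ♙ ·│2
1│♖ ♘ ♗ ♕ ♔ ♗ ♘ ♖│1
  ─────────────────
  a b c d e f g h

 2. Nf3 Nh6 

  a b c d e f g h
  ─────────────────
8│♜ · ♝ ♛ ♚ ♝ · ♜│8
7│♟ ♟ ♟ ♟ ♟ ♟ ♟ ♟│7
6│· · ♞ · · · · ♞│6
5│· · · · · · · ·│5
4│· · · · · · · ·│4
3│· · · · · ♘ · ♙│3
2│♙ ♙ ♙ ♙ ♙ ♙ ♙ ·│2
1│♖ ♘ ♗ ♕ ♔ ♗ · ♖│1
  ─────────────────
  a b c d e f g h

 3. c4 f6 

  a b c d e f g h
  ─────────────────
8│♜ · ♝ ♛ ♚ ♝ · ♜│8
7│♟ ♟ ♟ ♟ ♟ · ♟ ♟│7
6│· · ♞ · · ♟ · ♞│6
5│· · · · · · · ·│5
4│· · ♙ · · · · ·│4
3│· · · · · ♘ · ♙│3
2│♙ ♙ · ♙ ♙ ♙ ♙ ·│2
1│♖ ♘ ♗ ♕ ♔ ♗ · ♖│1
  ─────────────────
  a b c d e f g h

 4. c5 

  a b c d e f g h
  ─────────────────
8│♜ · ♝ ♛ ♚ ♝ · ♜│8
7│♟ ♟ ♟ ♟ ♟ · ♟ ♟│7
6│· · ♞ · · ♟ · ♞│6
5│· · ♙ · · · · ·│5
4│· · · · · · · ·│4
3│· · · · · ♘ · ♙│3
2│♙ ♙ · ♙ ♙ ♙ ♙ ·│2
1│♖ ♘ ♗ ♕ ♔ ♗ · ♖│1
  ─────────────────
  a b c d e f g h


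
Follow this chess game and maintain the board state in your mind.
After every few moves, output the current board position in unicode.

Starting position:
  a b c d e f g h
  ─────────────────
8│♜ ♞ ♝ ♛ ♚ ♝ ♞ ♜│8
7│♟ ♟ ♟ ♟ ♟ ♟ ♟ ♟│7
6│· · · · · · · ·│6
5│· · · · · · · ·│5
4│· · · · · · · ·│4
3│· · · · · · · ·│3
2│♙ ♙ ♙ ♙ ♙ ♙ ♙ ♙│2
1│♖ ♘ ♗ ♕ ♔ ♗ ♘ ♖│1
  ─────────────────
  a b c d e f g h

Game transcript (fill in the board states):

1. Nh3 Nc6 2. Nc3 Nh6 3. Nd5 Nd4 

  a b c d e f g h
  ─────────────────
8│♜ · ♝ ♛ ♚ ♝ · ♜│8
7│♟ ♟ ♟ ♟ ♟ ♟ ♟ ♟│7
6│· · · · · · · ♞│6
5│· · · ♘ · · · ·│5
4│· · · ♞ · · · ·│4
3│· · · · · · · ♘│3
2│♙ ♙ ♙ ♙ ♙ ♙ ♙ ♙│2
1│♖ · ♗ ♕ ♔ ♗ · ♖│1
  ─────────────────
  a b c d e f g h

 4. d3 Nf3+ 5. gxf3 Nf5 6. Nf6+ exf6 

  a b c d e f g h
  ─────────────────
8│♜ · ♝ ♛ ♚ ♝ · ♜│8
7│♟ ♟ ♟ ♟ · ♟ ♟ ♟│7
6│· · · · · ♟ · ·│6
5│· · · · · ♞ · ·│5
4│· · · · · · · ·│4
3│· · · ♙ · ♙ · ♘│3
2│♙ ♙ ♙ · ♙ ♙ · ♙│2
1│♖ · ♗ ♕ ♔ ♗ · ♖│1
  ─────────────────
  a b c d e f g h

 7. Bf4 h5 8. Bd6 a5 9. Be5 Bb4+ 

  a b c d e f g h
  ─────────────────
8│♜ · ♝ ♛ ♚ · · ♜│8
7│· ♟ ♟ ♟ · ♟ ♟ ·│7
6│· · · · · ♟ · ·│6
5│♟ · · · ♗ ♞ · ♟│5
4│· ♝ · · · · · ·│4
3│· · · ♙ · ♙ · ♘│3
2│♙ ♙ ♙ · ♙ ♙ · ♙│2
1│♖ · · ♕ ♔ ♗ · ♖│1
  ─────────────────
  a b c d e f g h

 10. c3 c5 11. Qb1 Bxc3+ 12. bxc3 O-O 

  a b c d e f g h
  ─────────────────
8│♜ · ♝ ♛ · ♜ ♚ ·│8
7│· ♟ · ♟ · ♟ ♟ ·│7
6│· · · · · ♟ · ·│6
5│♟ · ♟ · ♗ ♞ · ♟│5
4│· · · · · · · ·│4
3│· · ♙ ♙ · ♙ · ♘│3
2│♙ · · · ♙ ♙ · ♙│2
1│♖ ♕ · · ♔ ♗ · ♖│1
  ─────────────────
  a b c d e f g h

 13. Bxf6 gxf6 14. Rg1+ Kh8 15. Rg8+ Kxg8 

  a b c d e f g h
  ─────────────────
8│♜ · ♝ ♛ · ♜ ♚ ·│8
7│· ♟ · ♟ · ♟ · ·│7
6│· · · · · ♟ · ·│6
5│♟ · ♟ · · ♞ · ♟│5
4│· · · · · · · ·│4
3│· · ♙ ♙ · ♙ · ♘│3
2│♙ · · · ♙ ♙ · ♙│2
1│♖ ♕ · · ♔ ♗ · ·│1
  ─────────────────
  a b c d e f g h



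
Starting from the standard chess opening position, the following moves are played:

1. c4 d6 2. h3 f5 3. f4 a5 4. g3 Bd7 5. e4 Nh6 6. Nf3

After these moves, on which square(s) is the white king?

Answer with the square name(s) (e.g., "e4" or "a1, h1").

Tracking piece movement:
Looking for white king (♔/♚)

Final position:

  a b c d e f g h
  ─────────────────
8│♜ ♞ · ♛ ♚ ♝ · ♜│8
7│· ♟ ♟ ♝ ♟ · ♟ ♟│7
6│· · · ♟ · · · ♞│6
5│♟ · · · · ♟ · ·│5
4│· · ♙ · ♙ ♙ · ·│4
3│· · · · · ♘ ♙ ♙│3
2│♙ ♙ · ♙ · · · ·│2
1│♖ ♘ ♗ ♕ ♔ ♗ · ♖│1
  ─────────────────
  a b c d e f g h


e1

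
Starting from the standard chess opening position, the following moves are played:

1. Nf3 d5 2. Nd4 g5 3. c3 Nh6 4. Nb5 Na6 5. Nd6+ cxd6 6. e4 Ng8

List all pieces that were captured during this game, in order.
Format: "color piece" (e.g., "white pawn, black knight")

Tracking captures:
  cxd6: captured white knight

white knight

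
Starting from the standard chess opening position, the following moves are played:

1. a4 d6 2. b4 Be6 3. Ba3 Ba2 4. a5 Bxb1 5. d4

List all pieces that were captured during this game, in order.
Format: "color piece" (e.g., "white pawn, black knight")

Tracking captures:
  Bxb1: captured white knight

white knight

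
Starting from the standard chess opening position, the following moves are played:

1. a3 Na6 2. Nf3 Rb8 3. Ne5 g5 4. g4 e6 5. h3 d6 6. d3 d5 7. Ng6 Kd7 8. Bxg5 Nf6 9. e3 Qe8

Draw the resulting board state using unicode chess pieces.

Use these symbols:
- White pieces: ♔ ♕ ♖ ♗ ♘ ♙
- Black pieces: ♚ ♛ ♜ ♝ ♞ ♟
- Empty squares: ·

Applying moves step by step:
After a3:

♜ ♞ ♝ ♛ ♚ ♝ ♞ ♜
♟ ♟ ♟ ♟ ♟ ♟ ♟ ♟
· · · · · · · ·
· · · · · · · ·
· · · · · · · ·
♙ · · · · · · ·
· ♙ ♙ ♙ ♙ ♙ ♙ ♙
♖ ♘ ♗ ♕ ♔ ♗ ♘ ♖


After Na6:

♜ · ♝ ♛ ♚ ♝ ♞ ♜
♟ ♟ ♟ ♟ ♟ ♟ ♟ ♟
♞ · · · · · · ·
· · · · · · · ·
· · · · · · · ·
♙ · · · · · · ·
· ♙ ♙ ♙ ♙ ♙ ♙ ♙
♖ ♘ ♗ ♕ ♔ ♗ ♘ ♖


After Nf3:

♜ · ♝ ♛ ♚ ♝ ♞ ♜
♟ ♟ ♟ ♟ ♟ ♟ ♟ ♟
♞ · · · · · · ·
· · · · · · · ·
· · · · · · · ·
♙ · · · · ♘ · ·
· ♙ ♙ ♙ ♙ ♙ ♙ ♙
♖ ♘ ♗ ♕ ♔ ♗ · ♖


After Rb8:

· ♜ ♝ ♛ ♚ ♝ ♞ ♜
♟ ♟ ♟ ♟ ♟ ♟ ♟ ♟
♞ · · · · · · ·
· · · · · · · ·
· · · · · · · ·
♙ · · · · ♘ · ·
· ♙ ♙ ♙ ♙ ♙ ♙ ♙
♖ ♘ ♗ ♕ ♔ ♗ · ♖


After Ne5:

· ♜ ♝ ♛ ♚ ♝ ♞ ♜
♟ ♟ ♟ ♟ ♟ ♟ ♟ ♟
♞ · · · · · · ·
· · · · ♘ · · ·
· · · · · · · ·
♙ · · · · · · ·
· ♙ ♙ ♙ ♙ ♙ ♙ ♙
♖ ♘ ♗ ♕ ♔ ♗ · ♖


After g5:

· ♜ ♝ ♛ ♚ ♝ ♞ ♜
♟ ♟ ♟ ♟ ♟ ♟ · ♟
♞ · · · · · · ·
· · · · ♘ · ♟ ·
· · · · · · · ·
♙ · · · · · · ·
· ♙ ♙ ♙ ♙ ♙ ♙ ♙
♖ ♘ ♗ ♕ ♔ ♗ · ♖


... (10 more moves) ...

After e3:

· ♜ ♝ ♛ · ♝ · ♜
♟ ♟ ♟ ♚ · ♟ · ♟
♞ · · · ♟ ♞ ♘ ·
· · · ♟ · · ♗ ·
· · · · · · ♙ ·
♙ · · ♙ ♙ · · ♙
· ♙ ♙ · · ♙ · ·
♖ ♘ · ♕ ♔ ♗ · ♖


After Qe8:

· ♜ ♝ · ♛ ♝ · ♜
♟ ♟ ♟ ♚ · ♟ · ♟
♞ · · · ♟ ♞ ♘ ·
· · · ♟ · · ♗ ·
· · · · · · ♙ ·
♙ · · ♙ ♙ · · ♙
· ♙ ♙ · · ♙ · ·
♖ ♘ · ♕ ♔ ♗ · ♖



  a b c d e f g h
  ─────────────────
8│· ♜ ♝ · ♛ ♝ · ♜│8
7│♟ ♟ ♟ ♚ · ♟ · ♟│7
6│♞ · · · ♟ ♞ ♘ ·│6
5│· · · ♟ · · ♗ ·│5
4│· · · · · · ♙ ·│4
3│♙ · · ♙ ♙ · · ♙│3
2│· ♙ ♙ · · ♙ · ·│2
1│♖ ♘ · ♕ ♔ ♗ · ♖│1
  ─────────────────
  a b c d e f g h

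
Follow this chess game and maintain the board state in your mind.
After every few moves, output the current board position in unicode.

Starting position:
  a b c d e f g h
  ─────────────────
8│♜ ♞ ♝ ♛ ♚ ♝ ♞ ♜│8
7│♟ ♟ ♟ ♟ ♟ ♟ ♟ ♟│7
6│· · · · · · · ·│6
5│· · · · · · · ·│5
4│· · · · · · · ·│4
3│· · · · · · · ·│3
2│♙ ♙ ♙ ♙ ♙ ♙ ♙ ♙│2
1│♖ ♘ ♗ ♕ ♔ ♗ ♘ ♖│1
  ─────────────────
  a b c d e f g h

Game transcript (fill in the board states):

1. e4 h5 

  a b c d e f g h
  ─────────────────
8│♜ ♞ ♝ ♛ ♚ ♝ ♞ ♜│8
7│♟ ♟ ♟ ♟ ♟ ♟ ♟ ·│7
6│· · · · · · · ·│6
5│· · · · · · · ♟│5
4│· · · · ♙ · · ·│4
3│· · · · · · · ·│3
2│♙ ♙ ♙ ♙ · ♙ ♙ ♙│2
1│♖ ♘ ♗ ♕ ♔ ♗ ♘ ♖│1
  ─────────────────
  a b c d e f g h

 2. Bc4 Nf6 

  a b c d e f g h
  ─────────────────
8│♜ ♞ ♝ ♛ ♚ ♝ · ♜│8
7│♟ ♟ ♟ ♟ ♟ ♟ ♟ ·│7
6│· · · · · ♞ · ·│6
5│· · · · · · · ♟│5
4│· · ♗ · ♙ · · ·│4
3│· · · · · · · ·│3
2│♙ ♙ ♙ ♙ · ♙ ♙ ♙│2
1│♖ ♘ ♗ ♕ ♔ · ♘ ♖│1
  ─────────────────
  a b c d e f g h

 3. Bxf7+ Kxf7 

  a b c d e f g h
  ─────────────────
8│♜ ♞ ♝ ♛ · ♝ · ♜│8
7│♟ ♟ ♟ ♟ ♟ ♚ ♟ ·│7
6│· · · · · ♞ · ·│6
5│· · · · · · · ♟│5
4│· · · · ♙ · · ·│4
3│· · · · · · · ·│3
2│♙ ♙ ♙ ♙ · ♙ ♙ ♙│2
1│♖ ♘ ♗ ♕ ♔ · ♘ ♖│1
  ─────────────────
  a b c d e f g h

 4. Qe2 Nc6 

  a b c d e f g h
  ─────────────────
8│♜ · ♝ ♛ · ♝ · ♜│8
7│♟ ♟ ♟ ♟ ♟ ♚ ♟ ·│7
6│· · ♞ · · ♞ · ·│6
5│· · · · · · · ♟│5
4│· · · · ♙ · · ·│4
3│· · · · · · · ·│3
2│♙ ♙ ♙ ♙ ♕ ♙ ♙ ♙│2
1│♖ ♘ ♗ · ♔ · ♘ ♖│1
  ─────────────────
  a b c d e f g h



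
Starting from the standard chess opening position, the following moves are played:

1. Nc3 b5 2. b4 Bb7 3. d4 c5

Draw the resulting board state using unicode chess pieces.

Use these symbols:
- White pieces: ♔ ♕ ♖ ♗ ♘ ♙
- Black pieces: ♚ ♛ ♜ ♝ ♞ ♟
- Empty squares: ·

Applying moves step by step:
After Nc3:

♜ ♞ ♝ ♛ ♚ ♝ ♞ ♜
♟ ♟ ♟ ♟ ♟ ♟ ♟ ♟
· · · · · · · ·
· · · · · · · ·
· · · · · · · ·
· · ♘ · · · · ·
♙ ♙ ♙ ♙ ♙ ♙ ♙ ♙
♖ · ♗ ♕ ♔ ♗ ♘ ♖


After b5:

♜ ♞ ♝ ♛ ♚ ♝ ♞ ♜
♟ · ♟ ♟ ♟ ♟ ♟ ♟
· · · · · · · ·
· ♟ · · · · · ·
· · · · · · · ·
· · ♘ · · · · ·
♙ ♙ ♙ ♙ ♙ ♙ ♙ ♙
♖ · ♗ ♕ ♔ ♗ ♘ ♖


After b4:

♜ ♞ ♝ ♛ ♚ ♝ ♞ ♜
♟ · ♟ ♟ ♟ ♟ ♟ ♟
· · · · · · · ·
· ♟ · · · · · ·
· ♙ · · · · · ·
· · ♘ · · · · ·
♙ · ♙ ♙ ♙ ♙ ♙ ♙
♖ · ♗ ♕ ♔ ♗ ♘ ♖


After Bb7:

♜ ♞ · ♛ ♚ ♝ ♞ ♜
♟ ♝ ♟ ♟ ♟ ♟ ♟ ♟
· · · · · · · ·
· ♟ · · · · · ·
· ♙ · · · · · ·
· · ♘ · · · · ·
♙ · ♙ ♙ ♙ ♙ ♙ ♙
♖ · ♗ ♕ ♔ ♗ ♘ ♖


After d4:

♜ ♞ · ♛ ♚ ♝ ♞ ♜
♟ ♝ ♟ ♟ ♟ ♟ ♟ ♟
· · · · · · · ·
· ♟ · · · · · ·
· ♙ · ♙ · · · ·
· · ♘ · · · · ·
♙ · ♙ · ♙ ♙ ♙ ♙
♖ · ♗ ♕ ♔ ♗ ♘ ♖


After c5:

♜ ♞ · ♛ ♚ ♝ ♞ ♜
♟ ♝ · ♟ ♟ ♟ ♟ ♟
· · · · · · · ·
· ♟ ♟ · · · · ·
· ♙ · ♙ · · · ·
· · ♘ · · · · ·
♙ · ♙ · ♙ ♙ ♙ ♙
♖ · ♗ ♕ ♔ ♗ ♘ ♖



  a b c d e f g h
  ─────────────────
8│♜ ♞ · ♛ ♚ ♝ ♞ ♜│8
7│♟ ♝ · ♟ ♟ ♟ ♟ ♟│7
6│· · · · · · · ·│6
5│· ♟ ♟ · · · · ·│5
4│· ♙ · ♙ · · · ·│4
3│· · ♘ · · · · ·│3
2│♙ · ♙ · ♙ ♙ ♙ ♙│2
1│♖ · ♗ ♕ ♔ ♗ ♘ ♖│1
  ─────────────────
  a b c d e f g h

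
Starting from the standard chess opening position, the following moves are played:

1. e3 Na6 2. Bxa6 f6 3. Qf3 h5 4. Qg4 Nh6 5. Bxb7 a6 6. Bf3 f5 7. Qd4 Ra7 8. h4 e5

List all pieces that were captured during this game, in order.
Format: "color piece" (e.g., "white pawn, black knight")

Tracking captures:
  Bxa6: captured black knight
  Bxb7: captured black pawn

black knight, black pawn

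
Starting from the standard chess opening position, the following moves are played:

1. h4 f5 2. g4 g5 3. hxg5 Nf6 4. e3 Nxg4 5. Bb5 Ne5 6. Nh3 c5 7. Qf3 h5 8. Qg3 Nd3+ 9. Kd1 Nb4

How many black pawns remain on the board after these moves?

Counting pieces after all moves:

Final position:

  a b c d e f g h
  ─────────────────
8│♜ ♞ ♝ ♛ ♚ ♝ · ♜│8
7│♟ ♟ · ♟ ♟ · · ·│7
6│· · · · · · · ·│6
5│· ♗ ♟ · · ♟ ♙ ♟│5
4│· ♞ · · · · · ·│4
3│· · · · ♙ · ♕ ♘│3
2│♙ ♙ ♙ ♙ · ♙ · ·│2
1│♖ ♘ ♗ ♔ · · · ♖│1
  ─────────────────
  a b c d e f g h


7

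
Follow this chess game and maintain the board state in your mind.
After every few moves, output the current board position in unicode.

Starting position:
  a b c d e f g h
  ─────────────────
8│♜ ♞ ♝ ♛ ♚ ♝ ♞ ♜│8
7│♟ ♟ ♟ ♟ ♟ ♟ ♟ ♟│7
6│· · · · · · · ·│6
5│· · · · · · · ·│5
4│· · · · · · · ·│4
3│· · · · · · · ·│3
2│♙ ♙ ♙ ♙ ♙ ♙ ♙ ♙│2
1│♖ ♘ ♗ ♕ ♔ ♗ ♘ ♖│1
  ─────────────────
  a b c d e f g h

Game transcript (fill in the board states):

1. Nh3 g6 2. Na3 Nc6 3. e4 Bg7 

  a b c d e f g h
  ─────────────────
8│♜ · ♝ ♛ ♚ · ♞ ♜│8
7│♟ ♟ ♟ ♟ ♟ ♟ ♝ ♟│7
6│· · ♞ · · · ♟ ·│6
5│· · · · · · · ·│5
4│· · · · ♙ · · ·│4
3│♘ · · · · · · ♘│3
2│♙ ♙ ♙ ♙ · ♙ ♙ ♙│2
1│♖ · ♗ ♕ ♔ ♗ · ♖│1
  ─────────────────
  a b c d e f g h

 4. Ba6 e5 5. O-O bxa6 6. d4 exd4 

  a b c d e f g h
  ─────────────────
8│♜ · ♝ ♛ ♚ · ♞ ♜│8
7│♟ · ♟ ♟ · ♟ ♝ ♟│7
6│♟ · ♞ · · · ♟ ·│6
5│· · · · · · · ·│5
4│· · · ♟ ♙ · · ·│4
3│♘ · · · · · · ♘│3
2│♙ ♙ ♙ · · ♙ ♙ ♙│2
1│♖ · ♗ ♕ · ♖ ♔ ·│1
  ─────────────────
  a b c d e f g h

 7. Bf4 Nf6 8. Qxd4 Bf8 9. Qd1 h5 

  a b c d e f g h
  ─────────────────
8│♜ · ♝ ♛ ♚ ♝ · ♜│8
7│♟ · ♟ ♟ · ♟ · ·│7
6│♟ · ♞ · · ♞ ♟ ·│6
5│· · · · · · · ♟│5
4│· · · · ♙ ♗ · ·│4
3│♘ · · · · · · ♘│3
2│♙ ♙ ♙ · · ♙ ♙ ♙│2
1│♖ · · ♕ · ♖ ♔ ·│1
  ─────────────────
  a b c d e f g h

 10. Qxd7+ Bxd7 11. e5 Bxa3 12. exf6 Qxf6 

  a b c d e f g h
  ─────────────────
8│♜ · · · ♚ · · ♜│8
7│♟ · ♟ ♝ · ♟ · ·│7
6│♟ · ♞ · · ♛ ♟ ·│6
5│· · · · · · · ♟│5
4│· · · · · ♗ · ·│4
3│♝ · · · · · · ♘│3
2│♙ ♙ ♙ · · ♙ ♙ ♙│2
1│♖ · · · · ♖ ♔ ·│1
  ─────────────────
  a b c d e f g h

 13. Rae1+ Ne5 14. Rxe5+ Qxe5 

  a b c d e f g h
  ─────────────────
8│♜ · · · ♚ · · ♜│8
7│♟ · ♟ ♝ · ♟ · ·│7
6│♟ · · · · · ♟ ·│6
5│· · · · ♛ · · ♟│5
4│· · · · · ♗ · ·│4
3│♝ · · · · · · ♘│3
2│♙ ♙ ♙ · · ♙ ♙ ♙│2
1│· · · · · ♖ ♔ ·│1
  ─────────────────
  a b c d e f g h


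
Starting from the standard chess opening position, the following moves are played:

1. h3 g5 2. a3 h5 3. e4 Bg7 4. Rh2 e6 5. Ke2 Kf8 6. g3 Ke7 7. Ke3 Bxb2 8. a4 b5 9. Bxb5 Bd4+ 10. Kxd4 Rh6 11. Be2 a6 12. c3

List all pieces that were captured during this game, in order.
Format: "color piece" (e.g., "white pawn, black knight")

Tracking captures:
  Bxb2: captured white pawn
  Bxb5: captured black pawn
  Kxd4: captured black bishop

white pawn, black pawn, black bishop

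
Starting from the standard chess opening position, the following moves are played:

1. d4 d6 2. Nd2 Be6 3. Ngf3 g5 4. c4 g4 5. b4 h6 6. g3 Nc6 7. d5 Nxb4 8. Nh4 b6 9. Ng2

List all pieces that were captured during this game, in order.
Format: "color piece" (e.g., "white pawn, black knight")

Tracking captures:
  Nxb4: captured white pawn

white pawn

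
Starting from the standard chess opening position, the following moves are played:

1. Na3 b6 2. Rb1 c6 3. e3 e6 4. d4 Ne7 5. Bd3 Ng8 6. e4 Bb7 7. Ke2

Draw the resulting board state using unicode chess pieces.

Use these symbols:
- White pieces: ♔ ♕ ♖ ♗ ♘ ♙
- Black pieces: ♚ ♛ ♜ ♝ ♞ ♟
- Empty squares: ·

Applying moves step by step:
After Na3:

♜ ♞ ♝ ♛ ♚ ♝ ♞ ♜
♟ ♟ ♟ ♟ ♟ ♟ ♟ ♟
· · · · · · · ·
· · · · · · · ·
· · · · · · · ·
♘ · · · · · · ·
♙ ♙ ♙ ♙ ♙ ♙ ♙ ♙
♖ · ♗ ♕ ♔ ♗ ♘ ♖


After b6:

♜ ♞ ♝ ♛ ♚ ♝ ♞ ♜
♟ · ♟ ♟ ♟ ♟ ♟ ♟
· ♟ · · · · · ·
· · · · · · · ·
· · · · · · · ·
♘ · · · · · · ·
♙ ♙ ♙ ♙ ♙ ♙ ♙ ♙
♖ · ♗ ♕ ♔ ♗ ♘ ♖


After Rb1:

♜ ♞ ♝ ♛ ♚ ♝ ♞ ♜
♟ · ♟ ♟ ♟ ♟ ♟ ♟
· ♟ · · · · · ·
· · · · · · · ·
· · · · · · · ·
♘ · · · · · · ·
♙ ♙ ♙ ♙ ♙ ♙ ♙ ♙
· ♖ ♗ ♕ ♔ ♗ ♘ ♖


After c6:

♜ ♞ ♝ ♛ ♚ ♝ ♞ ♜
♟ · · ♟ ♟ ♟ ♟ ♟
· ♟ ♟ · · · · ·
· · · · · · · ·
· · · · · · · ·
♘ · · · · · · ·
♙ ♙ ♙ ♙ ♙ ♙ ♙ ♙
· ♖ ♗ ♕ ♔ ♗ ♘ ♖


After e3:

♜ ♞ ♝ ♛ ♚ ♝ ♞ ♜
♟ · · ♟ ♟ ♟ ♟ ♟
· ♟ ♟ · · · · ·
· · · · · · · ·
· · · · · · · ·
♘ · · · ♙ · · ·
♙ ♙ ♙ ♙ · ♙ ♙ ♙
· ♖ ♗ ♕ ♔ ♗ ♘ ♖


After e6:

♜ ♞ ♝ ♛ ♚ ♝ ♞ ♜
♟ · · ♟ · ♟ ♟ ♟
· ♟ ♟ · ♟ · · ·
· · · · · · · ·
· · · · · · · ·
♘ · · · ♙ · · ·
♙ ♙ ♙ ♙ · ♙ ♙ ♙
· ♖ ♗ ♕ ♔ ♗ ♘ ♖


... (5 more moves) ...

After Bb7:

♜ ♞ · ♛ ♚ ♝ ♞ ♜
♟ ♝ · ♟ · ♟ ♟ ♟
· ♟ ♟ · ♟ · · ·
· · · · · · · ·
· · · ♙ ♙ · · ·
♘ · · ♗ · · · ·
♙ ♙ ♙ · · ♙ ♙ ♙
· ♖ ♗ ♕ ♔ · ♘ ♖


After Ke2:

♜ ♞ · ♛ ♚ ♝ ♞ ♜
♟ ♝ · ♟ · ♟ ♟ ♟
· ♟ ♟ · ♟ · · ·
· · · · · · · ·
· · · ♙ ♙ · · ·
♘ · · ♗ · · · ·
♙ ♙ ♙ · ♔ ♙ ♙ ♙
· ♖ ♗ ♕ · · ♘ ♖



  a b c d e f g h
  ─────────────────
8│♜ ♞ · ♛ ♚ ♝ ♞ ♜│8
7│♟ ♝ · ♟ · ♟ ♟ ♟│7
6│· ♟ ♟ · ♟ · · ·│6
5│· · · · · · · ·│5
4│· · · ♙ ♙ · · ·│4
3│♘ · · ♗ · · · ·│3
2│♙ ♙ ♙ · ♔ ♙ ♙ ♙│2
1│· ♖ ♗ ♕ · · ♘ ♖│1
  ─────────────────
  a b c d e f g h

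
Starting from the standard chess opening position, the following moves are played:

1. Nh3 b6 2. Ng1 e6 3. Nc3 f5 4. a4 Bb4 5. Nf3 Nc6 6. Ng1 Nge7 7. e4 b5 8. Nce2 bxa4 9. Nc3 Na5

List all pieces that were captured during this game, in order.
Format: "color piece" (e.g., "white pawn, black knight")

Tracking captures:
  bxa4: captured white pawn

white pawn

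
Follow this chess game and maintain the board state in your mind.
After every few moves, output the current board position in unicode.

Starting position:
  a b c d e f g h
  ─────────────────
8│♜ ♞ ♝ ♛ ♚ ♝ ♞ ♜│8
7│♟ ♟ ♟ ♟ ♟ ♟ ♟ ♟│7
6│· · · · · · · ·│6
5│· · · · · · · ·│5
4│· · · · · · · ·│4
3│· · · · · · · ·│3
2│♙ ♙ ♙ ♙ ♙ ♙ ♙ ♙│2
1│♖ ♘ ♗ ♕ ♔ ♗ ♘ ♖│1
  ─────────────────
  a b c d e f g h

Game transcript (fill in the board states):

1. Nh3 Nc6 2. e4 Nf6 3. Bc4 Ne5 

  a b c d e f g h
  ─────────────────
8│♜ · ♝ ♛ ♚ ♝ · ♜│8
7│♟ ♟ ♟ ♟ ♟ ♟ ♟ ♟│7
6│· · · · · ♞ · ·│6
5│· · · · ♞ · · ·│5
4│· · ♗ · ♙ · · ·│4
3│· · · · · · · ♘│3
2│♙ ♙ ♙ ♙ · ♙ ♙ ♙│2
1│♖ ♘ ♗ ♕ ♔ · · ♖│1
  ─────────────────
  a b c d e f g h

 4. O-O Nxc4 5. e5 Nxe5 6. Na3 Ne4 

  a b c d e f g h
  ─────────────────
8│♜ · ♝ ♛ ♚ ♝ · ♜│8
7│♟ ♟ ♟ ♟ ♟ ♟ ♟ ♟│7
6│· · · · · · · ·│6
5│· · · · ♞ · · ·│5
4│· · · · ♞ · · ·│4
3│♘ · · · · · · ♘│3
2│♙ ♙ ♙ ♙ · ♙ ♙ ♙│2
1│♖ · ♗ ♕ · ♖ ♔ ·│1
  ─────────────────
  a b c d e f g h

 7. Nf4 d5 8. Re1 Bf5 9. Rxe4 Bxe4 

  a b c d e f g h
  ─────────────────
8│♜ · · ♛ ♚ ♝ · ♜│8
7│♟ ♟ ♟ · ♟ ♟ ♟ ♟│7
6│· · · · · · · ·│6
5│· · · ♟ ♞ · · ·│5
4│· · · · ♝ ♘ · ·│4
3│♘ · · · · · · ·│3
2│♙ ♙ ♙ ♙ · ♙ ♙ ♙│2
1│♖ · ♗ ♕ · · ♔ ·│1
  ─────────────────
  a b c d e f g h

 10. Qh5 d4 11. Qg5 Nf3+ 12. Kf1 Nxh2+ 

  a b c d e f g h
  ─────────────────
8│♜ · · ♛ ♚ ♝ · ♜│8
7│♟ ♟ ♟ · ♟ ♟ ♟ ♟│7
6│· · · · · · · ·│6
5│· · · · · · ♕ ·│5
4│· · · ♟ ♝ ♘ · ·│4
3│♘ · · · · · · ·│3
2│♙ ♙ ♙ ♙ · ♙ ♙ ♞│2
1│♖ · ♗ · · ♔ · ·│1
  ─────────────────
  a b c d e f g h

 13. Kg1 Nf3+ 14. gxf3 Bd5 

  a b c d e f g h
  ─────────────────
8│♜ · · ♛ ♚ ♝ · ♜│8
7│♟ ♟ ♟ · ♟ ♟ ♟ ♟│7
6│· · · · · · · ·│6
5│· · · ♝ · · ♕ ·│5
4│· · · ♟ · ♘ · ·│4
3│♘ · · · · ♙ · ·│3
2│♙ ♙ ♙ ♙ · ♙ · ·│2
1│♖ · ♗ · · · ♔ ·│1
  ─────────────────
  a b c d e f g h


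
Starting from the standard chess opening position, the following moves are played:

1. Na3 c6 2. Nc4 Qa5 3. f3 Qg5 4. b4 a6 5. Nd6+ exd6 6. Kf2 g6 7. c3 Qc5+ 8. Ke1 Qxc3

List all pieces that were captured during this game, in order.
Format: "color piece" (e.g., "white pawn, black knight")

Tracking captures:
  exd6: captured white knight
  Qxc3: captured white pawn

white knight, white pawn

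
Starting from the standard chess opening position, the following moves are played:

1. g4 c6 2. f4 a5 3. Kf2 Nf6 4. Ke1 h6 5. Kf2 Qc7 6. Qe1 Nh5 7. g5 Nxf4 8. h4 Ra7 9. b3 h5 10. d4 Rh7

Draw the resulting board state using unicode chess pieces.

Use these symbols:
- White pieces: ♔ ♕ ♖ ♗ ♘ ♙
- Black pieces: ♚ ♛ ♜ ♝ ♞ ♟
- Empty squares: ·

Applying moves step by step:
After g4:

♜ ♞ ♝ ♛ ♚ ♝ ♞ ♜
♟ ♟ ♟ ♟ ♟ ♟ ♟ ♟
· · · · · · · ·
· · · · · · · ·
· · · · · · ♙ ·
· · · · · · · ·
♙ ♙ ♙ ♙ ♙ ♙ · ♙
♖ ♘ ♗ ♕ ♔ ♗ ♘ ♖


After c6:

♜ ♞ ♝ ♛ ♚ ♝ ♞ ♜
♟ ♟ · ♟ ♟ ♟ ♟ ♟
· · ♟ · · · · ·
· · · · · · · ·
· · · · · · ♙ ·
· · · · · · · ·
♙ ♙ ♙ ♙ ♙ ♙ · ♙
♖ ♘ ♗ ♕ ♔ ♗ ♘ ♖


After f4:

♜ ♞ ♝ ♛ ♚ ♝ ♞ ♜
♟ ♟ · ♟ ♟ ♟ ♟ ♟
· · ♟ · · · · ·
· · · · · · · ·
· · · · · ♙ ♙ ·
· · · · · · · ·
♙ ♙ ♙ ♙ ♙ · · ♙
♖ ♘ ♗ ♕ ♔ ♗ ♘ ♖


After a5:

♜ ♞ ♝ ♛ ♚ ♝ ♞ ♜
· ♟ · ♟ ♟ ♟ ♟ ♟
· · ♟ · · · · ·
♟ · · · · · · ·
· · · · · ♙ ♙ ·
· · · · · · · ·
♙ ♙ ♙ ♙ ♙ · · ♙
♖ ♘ ♗ ♕ ♔ ♗ ♘ ♖


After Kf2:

♜ ♞ ♝ ♛ ♚ ♝ ♞ ♜
· ♟ · ♟ ♟ ♟ ♟ ♟
· · ♟ · · · · ·
♟ · · · · · · ·
· · · · · ♙ ♙ ·
· · · · · · · ·
♙ ♙ ♙ ♙ ♙ ♔ · ♙
♖ ♘ ♗ ♕ · ♗ ♘ ♖


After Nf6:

♜ ♞ ♝ ♛ ♚ ♝ · ♜
· ♟ · ♟ ♟ ♟ ♟ ♟
· · ♟ · · ♞ · ·
♟ · · · · · · ·
· · · · · ♙ ♙ ·
· · · · · · · ·
♙ ♙ ♙ ♙ ♙ ♔ · ♙
♖ ♘ ♗ ♕ · ♗ ♘ ♖


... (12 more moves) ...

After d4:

· ♞ ♝ · ♚ ♝ · ♜
♜ ♟ ♛ ♟ ♟ ♟ ♟ ·
· · ♟ · · · · ·
♟ · · · · · ♙ ♟
· · · ♙ · ♞ · ♙
· ♙ · · · · · ·
♙ · ♙ · ♙ ♔ · ·
♖ ♘ ♗ · ♕ ♗ ♘ ♖


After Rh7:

· ♞ ♝ · ♚ ♝ · ·
♜ ♟ ♛ ♟ ♟ ♟ ♟ ♜
· · ♟ · · · · ·
♟ · · · · · ♙ ♟
· · · ♙ · ♞ · ♙
· ♙ · · · · · ·
♙ · ♙ · ♙ ♔ · ·
♖ ♘ ♗ · ♕ ♗ ♘ ♖



  a b c d e f g h
  ─────────────────
8│· ♞ ♝ · ♚ ♝ · ·│8
7│♜ ♟ ♛ ♟ ♟ ♟ ♟ ♜│7
6│· · ♟ · · · · ·│6
5│♟ · · · · · ♙ ♟│5
4│· · · ♙ · ♞ · ♙│4
3│· ♙ · · · · · ·│3
2│♙ · ♙ · ♙ ♔ · ·│2
1│♖ ♘ ♗ · ♕ ♗ ♘ ♖│1
  ─────────────────
  a b c d e f g h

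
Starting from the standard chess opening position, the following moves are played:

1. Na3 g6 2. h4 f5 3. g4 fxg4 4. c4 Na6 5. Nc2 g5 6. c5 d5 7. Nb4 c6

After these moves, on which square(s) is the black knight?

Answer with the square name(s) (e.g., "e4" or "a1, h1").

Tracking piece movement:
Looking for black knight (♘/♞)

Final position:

  a b c d e f g h
  ─────────────────
8│♜ · ♝ ♛ ♚ ♝ ♞ ♜│8
7│♟ ♟ · · ♟ · · ♟│7
6│♞ · ♟ · · · · ·│6
5│· · ♙ ♟ · · ♟ ·│5
4│· ♘ · · · · ♟ ♙│4
3│· · · · · · · ·│3
2│♙ ♙ · ♙ ♙ ♙ · ·│2
1│♖ · ♗ ♕ ♔ ♗ ♘ ♖│1
  ─────────────────
  a b c d e f g h


a6, g8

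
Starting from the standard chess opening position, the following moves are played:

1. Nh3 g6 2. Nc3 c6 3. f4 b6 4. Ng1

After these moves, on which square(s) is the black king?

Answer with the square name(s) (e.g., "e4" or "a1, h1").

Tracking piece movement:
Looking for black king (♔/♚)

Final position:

  a b c d e f g h
  ─────────────────
8│♜ ♞ ♝ ♛ ♚ ♝ ♞ ♜│8
7│♟ · · ♟ ♟ ♟ · ♟│7
6│· ♟ ♟ · · · ♟ ·│6
5│· · · · · · · ·│5
4│· · · · · ♙ · ·│4
3│· · ♘ · · · · ·│3
2│♙ ♙ ♙ ♙ ♙ · ♙ ♙│2
1│♖ · ♗ ♕ ♔ ♗ ♘ ♖│1
  ─────────────────
  a b c d e f g h


e8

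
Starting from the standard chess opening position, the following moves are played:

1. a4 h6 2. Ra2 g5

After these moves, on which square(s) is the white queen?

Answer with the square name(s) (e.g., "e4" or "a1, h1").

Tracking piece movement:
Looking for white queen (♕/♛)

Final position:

  a b c d e f g h
  ─────────────────
8│♜ ♞ ♝ ♛ ♚ ♝ ♞ ♜│8
7│♟ ♟ ♟ ♟ ♟ ♟ · ·│7
6│· · · · · · · ♟│6
5│· · · · · · ♟ ·│5
4│♙ · · · · · · ·│4
3│· · · · · · · ·│3
2│♖ ♙ ♙ ♙ ♙ ♙ ♙ ♙│2
1│· ♘ ♗ ♕ ♔ ♗ ♘ ♖│1
  ─────────────────
  a b c d e f g h


d1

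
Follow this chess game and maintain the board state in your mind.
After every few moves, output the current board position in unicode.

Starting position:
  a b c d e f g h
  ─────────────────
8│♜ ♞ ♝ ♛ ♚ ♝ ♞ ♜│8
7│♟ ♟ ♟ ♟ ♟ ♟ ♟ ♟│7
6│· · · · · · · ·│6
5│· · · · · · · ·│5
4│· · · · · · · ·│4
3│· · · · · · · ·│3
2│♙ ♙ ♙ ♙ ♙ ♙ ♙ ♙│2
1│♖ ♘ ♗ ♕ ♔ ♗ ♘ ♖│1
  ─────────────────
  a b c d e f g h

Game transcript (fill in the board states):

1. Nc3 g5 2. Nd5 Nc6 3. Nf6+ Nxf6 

  a b c d e f g h
  ─────────────────
8│♜ · ♝ ♛ ♚ ♝ · ♜│8
7│♟ ♟ ♟ ♟ ♟ ♟ · ♟│7
6│· · ♞ · · ♞ · ·│6
5│· · · · · · ♟ ·│5
4│· · · · · · · ·│4
3│· · · · · · · ·│3
2│♙ ♙ ♙ ♙ ♙ ♙ ♙ ♙│2
1│♖ · ♗ ♕ ♔ ♗ ♘ ♖│1
  ─────────────────
  a b c d e f g h

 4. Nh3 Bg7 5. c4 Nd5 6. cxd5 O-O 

  a b c d e f g h
  ─────────────────
8│♜ · ♝ ♛ · ♜ ♚ ·│8
7│♟ ♟ ♟ ♟ ♟ ♟ ♝ ♟│7
6│· · ♞ · · · · ·│6
5│· · · ♙ · · ♟ ·│5
4│· · · · · · · ·│4
3│· · · · · · · ♘│3
2│♙ ♙ · ♙ ♙ ♙ ♙ ♙│2
1│♖ · ♗ ♕ ♔ ♗ · ♖│1
  ─────────────────
  a b c d e f g h

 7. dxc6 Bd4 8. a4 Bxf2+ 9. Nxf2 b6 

  a b c d e f g h
  ─────────────────
8│♜ · ♝ ♛ · ♜ ♚ ·│8
7│♟ · ♟ ♟ ♟ ♟ · ♟│7
6│· ♟ ♙ · · · · ·│6
5│· · · · · · ♟ ·│5
4│♙ · · · · · · ·│4
3│· · · · · · · ·│3
2│· ♙ · ♙ ♙ ♘ ♙ ♙│2
1│♖ · ♗ ♕ ♔ ♗ · ♖│1
  ─────────────────
  a b c d e f g h

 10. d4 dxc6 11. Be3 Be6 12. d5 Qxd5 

  a b c d e f g h
  ─────────────────
8│♜ · · · · ♜ ♚ ·│8
7│♟ · ♟ · ♟ ♟ · ♟│7
6│· ♟ ♟ · ♝ · · ·│6
5│· · · ♛ · · ♟ ·│5
4│♙ · · · · · · ·│4
3│· · · · ♗ · · ·│3
2│· ♙ · · ♙ ♘ ♙ ♙│2
1│♖ · · ♕ ♔ ♗ · ♖│1
  ─────────────────
  a b c d e f g h

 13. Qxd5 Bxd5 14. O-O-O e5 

  a b c d e f g h
  ─────────────────
8│♜ · · · · ♜ ♚ ·│8
7│♟ · ♟ · · ♟ · ♟│7
6│· ♟ ♟ · · · · ·│6
5│· · · ♝ ♟ · ♟ ·│5
4│♙ · · · · · · ·│4
3│· · · · ♗ · · ·│3
2│· ♙ · · ♙ ♘ ♙ ♙│2
1│· · ♔ ♖ · ♗ · ♖│1
  ─────────────────
  a b c d e f g h


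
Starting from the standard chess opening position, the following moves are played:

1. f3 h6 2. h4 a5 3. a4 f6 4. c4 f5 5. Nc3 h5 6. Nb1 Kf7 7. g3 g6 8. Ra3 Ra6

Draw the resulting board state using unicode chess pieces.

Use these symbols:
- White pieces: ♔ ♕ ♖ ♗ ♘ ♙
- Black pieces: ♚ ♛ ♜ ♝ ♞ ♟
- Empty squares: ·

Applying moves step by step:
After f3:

♜ ♞ ♝ ♛ ♚ ♝ ♞ ♜
♟ ♟ ♟ ♟ ♟ ♟ ♟ ♟
· · · · · · · ·
· · · · · · · ·
· · · · · · · ·
· · · · · ♙ · ·
♙ ♙ ♙ ♙ ♙ · ♙ ♙
♖ ♘ ♗ ♕ ♔ ♗ ♘ ♖


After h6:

♜ ♞ ♝ ♛ ♚ ♝ ♞ ♜
♟ ♟ ♟ ♟ ♟ ♟ ♟ ·
· · · · · · · ♟
· · · · · · · ·
· · · · · · · ·
· · · · · ♙ · ·
♙ ♙ ♙ ♙ ♙ · ♙ ♙
♖ ♘ ♗ ♕ ♔ ♗ ♘ ♖


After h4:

♜ ♞ ♝ ♛ ♚ ♝ ♞ ♜
♟ ♟ ♟ ♟ ♟ ♟ ♟ ·
· · · · · · · ♟
· · · · · · · ·
· · · · · · · ♙
· · · · · ♙ · ·
♙ ♙ ♙ ♙ ♙ · ♙ ·
♖ ♘ ♗ ♕ ♔ ♗ ♘ ♖


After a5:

♜ ♞ ♝ ♛ ♚ ♝ ♞ ♜
· ♟ ♟ ♟ ♟ ♟ ♟ ·
· · · · · · · ♟
♟ · · · · · · ·
· · · · · · · ♙
· · · · · ♙ · ·
♙ ♙ ♙ ♙ ♙ · ♙ ·
♖ ♘ ♗ ♕ ♔ ♗ ♘ ♖


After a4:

♜ ♞ ♝ ♛ ♚ ♝ ♞ ♜
· ♟ ♟ ♟ ♟ ♟ ♟ ·
· · · · · · · ♟
♟ · · · · · · ·
♙ · · · · · · ♙
· · · · · ♙ · ·
· ♙ ♙ ♙ ♙ · ♙ ·
♖ ♘ ♗ ♕ ♔ ♗ ♘ ♖


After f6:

♜ ♞ ♝ ♛ ♚ ♝ ♞ ♜
· ♟ ♟ ♟ ♟ · ♟ ·
· · · · · ♟ · ♟
♟ · · · · · · ·
♙ · · · · · · ♙
· · · · · ♙ · ·
· ♙ ♙ ♙ ♙ · ♙ ·
♖ ♘ ♗ ♕ ♔ ♗ ♘ ♖


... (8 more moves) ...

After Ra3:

♜ ♞ ♝ ♛ · ♝ ♞ ♜
· ♟ ♟ ♟ ♟ ♚ · ·
· · · · · · ♟ ·
♟ · · · · ♟ · ♟
♙ · ♙ · · · · ♙
♖ · · · · ♙ ♙ ·
· ♙ · ♙ ♙ · · ·
· ♘ ♗ ♕ ♔ ♗ ♘ ♖


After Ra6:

· ♞ ♝ ♛ · ♝ ♞ ♜
· ♟ ♟ ♟ ♟ ♚ · ·
♜ · · · · · ♟ ·
♟ · · · · ♟ · ♟
♙ · ♙ · · · · ♙
♖ · · · · ♙ ♙ ·
· ♙ · ♙ ♙ · · ·
· ♘ ♗ ♕ ♔ ♗ ♘ ♖



  a b c d e f g h
  ─────────────────
8│· ♞ ♝ ♛ · ♝ ♞ ♜│8
7│· ♟ ♟ ♟ ♟ ♚ · ·│7
6│♜ · · · · · ♟ ·│6
5│♟ · · · · ♟ · ♟│5
4│♙ · ♙ · · · · ♙│4
3│♖ · · · · ♙ ♙ ·│3
2│· ♙ · ♙ ♙ · · ·│2
1│· ♘ ♗ ♕ ♔ ♗ ♘ ♖│1
  ─────────────────
  a b c d e f g h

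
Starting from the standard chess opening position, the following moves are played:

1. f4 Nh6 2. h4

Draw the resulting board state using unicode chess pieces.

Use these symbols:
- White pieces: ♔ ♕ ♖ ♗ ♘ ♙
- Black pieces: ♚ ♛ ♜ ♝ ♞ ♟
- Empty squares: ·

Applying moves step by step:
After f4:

♜ ♞ ♝ ♛ ♚ ♝ ♞ ♜
♟ ♟ ♟ ♟ ♟ ♟ ♟ ♟
· · · · · · · ·
· · · · · · · ·
· · · · · ♙ · ·
· · · · · · · ·
♙ ♙ ♙ ♙ ♙ · ♙ ♙
♖ ♘ ♗ ♕ ♔ ♗ ♘ ♖


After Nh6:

♜ ♞ ♝ ♛ ♚ ♝ · ♜
♟ ♟ ♟ ♟ ♟ ♟ ♟ ♟
· · · · · · · ♞
· · · · · · · ·
· · · · · ♙ · ·
· · · · · · · ·
♙ ♙ ♙ ♙ ♙ · ♙ ♙
♖ ♘ ♗ ♕ ♔ ♗ ♘ ♖


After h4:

♜ ♞ ♝ ♛ ♚ ♝ · ♜
♟ ♟ ♟ ♟ ♟ ♟ ♟ ♟
· · · · · · · ♞
· · · · · · · ·
· · · · · ♙ · ♙
· · · · · · · ·
♙ ♙ ♙ ♙ ♙ · ♙ ·
♖ ♘ ♗ ♕ ♔ ♗ ♘ ♖



  a b c d e f g h
  ─────────────────
8│♜ ♞ ♝ ♛ ♚ ♝ · ♜│8
7│♟ ♟ ♟ ♟ ♟ ♟ ♟ ♟│7
6│· · · · · · · ♞│6
5│· · · · · · · ·│5
4│· · · · · ♙ · ♙│4
3│· · · · · · · ·│3
2│♙ ♙ ♙ ♙ ♙ · ♙ ·│2
1│♖ ♘ ♗ ♕ ♔ ♗ ♘ ♖│1
  ─────────────────
  a b c d e f g h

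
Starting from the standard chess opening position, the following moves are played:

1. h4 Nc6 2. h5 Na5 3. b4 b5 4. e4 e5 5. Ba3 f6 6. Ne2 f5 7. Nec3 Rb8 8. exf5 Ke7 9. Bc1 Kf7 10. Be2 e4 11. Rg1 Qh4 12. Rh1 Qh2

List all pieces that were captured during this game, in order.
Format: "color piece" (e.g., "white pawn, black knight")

Tracking captures:
  exf5: captured black pawn

black pawn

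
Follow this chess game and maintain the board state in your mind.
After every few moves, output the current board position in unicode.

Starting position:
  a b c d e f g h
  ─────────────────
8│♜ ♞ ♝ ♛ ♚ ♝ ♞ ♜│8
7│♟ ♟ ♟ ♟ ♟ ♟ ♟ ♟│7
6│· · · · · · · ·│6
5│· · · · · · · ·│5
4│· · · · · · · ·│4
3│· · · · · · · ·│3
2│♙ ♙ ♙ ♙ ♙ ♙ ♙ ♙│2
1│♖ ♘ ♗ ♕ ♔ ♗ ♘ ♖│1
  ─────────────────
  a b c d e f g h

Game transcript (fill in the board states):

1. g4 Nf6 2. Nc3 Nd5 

  a b c d e f g h
  ─────────────────
8│♜ ♞ ♝ ♛ ♚ ♝ · ♜│8
7│♟ ♟ ♟ ♟ ♟ ♟ ♟ ♟│7
6│· · · · · · · ·│6
5│· · · ♞ · · · ·│5
4│· · · · · · ♙ ·│4
3│· · ♘ · · · · ·│3
2│♙ ♙ ♙ ♙ ♙ ♙ · ♙│2
1│♖ · ♗ ♕ ♔ ♗ ♘ ♖│1
  ─────────────────
  a b c d e f g h

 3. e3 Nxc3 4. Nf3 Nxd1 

  a b c d e f g h
  ─────────────────
8│♜ ♞ ♝ ♛ ♚ ♝ · ♜│8
7│♟ ♟ ♟ ♟ ♟ ♟ ♟ ♟│7
6│· · · · · · · ·│6
5│· · · · · · · ·│5
4│· · · · · · ♙ ·│4
3│· · · · ♙ ♘ · ·│3
2│♙ ♙ ♙ ♙ · ♙ · ♙│2
1│♖ · ♗ ♞ ♔ ♗ · ♖│1
  ─────────────────
  a b c d e f g h

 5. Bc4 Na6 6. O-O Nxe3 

  a b c d e f g h
  ─────────────────
8│♜ · ♝ ♛ ♚ ♝ · ♜│8
7│♟ ♟ ♟ ♟ ♟ ♟ ♟ ♟│7
6│♞ · · · · · · ·│6
5│· · · · · · · ·│5
4│· · ♗ · · · ♙ ·│4
3│· · · · ♞ ♘ · ·│3
2│♙ ♙ ♙ ♙ · ♙ · ♙│2
1│♖ · ♗ · · ♖ ♔ ·│1
  ─────────────────
  a b c d e f g h



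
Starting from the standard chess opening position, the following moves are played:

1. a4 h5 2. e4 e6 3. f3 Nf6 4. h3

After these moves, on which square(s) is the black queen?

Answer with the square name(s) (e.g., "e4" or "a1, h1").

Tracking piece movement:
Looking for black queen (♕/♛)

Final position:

  a b c d e f g h
  ─────────────────
8│♜ ♞ ♝ ♛ ♚ ♝ · ♜│8
7│♟ ♟ ♟ ♟ · ♟ ♟ ·│7
6│· · · · ♟ ♞ · ·│6
5│· · · · · · · ♟│5
4│♙ · · · ♙ · · ·│4
3│· · · · · ♙ · ♙│3
2│· ♙ ♙ ♙ · · ♙ ·│2
1│♖ ♘ ♗ ♕ ♔ ♗ ♘ ♖│1
  ─────────────────
  a b c d e f g h


d8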